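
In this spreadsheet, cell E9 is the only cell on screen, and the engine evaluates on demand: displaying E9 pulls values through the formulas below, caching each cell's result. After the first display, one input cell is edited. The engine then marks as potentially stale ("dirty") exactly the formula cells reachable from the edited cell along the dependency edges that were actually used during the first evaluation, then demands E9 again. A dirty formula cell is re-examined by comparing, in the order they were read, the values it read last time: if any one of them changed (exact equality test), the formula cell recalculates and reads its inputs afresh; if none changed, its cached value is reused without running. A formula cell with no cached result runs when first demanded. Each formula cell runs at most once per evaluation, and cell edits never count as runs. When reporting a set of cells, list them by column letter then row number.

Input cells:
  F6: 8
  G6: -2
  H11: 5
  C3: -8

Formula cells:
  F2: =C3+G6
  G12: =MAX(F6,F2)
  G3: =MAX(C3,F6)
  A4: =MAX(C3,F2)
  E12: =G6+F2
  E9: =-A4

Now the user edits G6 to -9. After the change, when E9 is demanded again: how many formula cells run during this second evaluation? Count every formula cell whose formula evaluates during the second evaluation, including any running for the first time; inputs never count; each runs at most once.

Initial pass — values computed on the first demand:
  F2 = -8 + -2 = -10
  A4 = MAX(-8, -10) = -8
  E9 = -(-8) = 8

Second demand — change propagation:
  F2: re-runs because G6 -2->-9; new result -17.
  A4: re-runs because F2 -10->-17; new result -8 (unchanged).
  E9: re-examined; everything it read last time is the same (A4 unchanged) — cache 8 kept, no run.

The important point: A4 recomputes to an identical value, and the output ends up unchanged.

Run set: A4, F2 (2 run).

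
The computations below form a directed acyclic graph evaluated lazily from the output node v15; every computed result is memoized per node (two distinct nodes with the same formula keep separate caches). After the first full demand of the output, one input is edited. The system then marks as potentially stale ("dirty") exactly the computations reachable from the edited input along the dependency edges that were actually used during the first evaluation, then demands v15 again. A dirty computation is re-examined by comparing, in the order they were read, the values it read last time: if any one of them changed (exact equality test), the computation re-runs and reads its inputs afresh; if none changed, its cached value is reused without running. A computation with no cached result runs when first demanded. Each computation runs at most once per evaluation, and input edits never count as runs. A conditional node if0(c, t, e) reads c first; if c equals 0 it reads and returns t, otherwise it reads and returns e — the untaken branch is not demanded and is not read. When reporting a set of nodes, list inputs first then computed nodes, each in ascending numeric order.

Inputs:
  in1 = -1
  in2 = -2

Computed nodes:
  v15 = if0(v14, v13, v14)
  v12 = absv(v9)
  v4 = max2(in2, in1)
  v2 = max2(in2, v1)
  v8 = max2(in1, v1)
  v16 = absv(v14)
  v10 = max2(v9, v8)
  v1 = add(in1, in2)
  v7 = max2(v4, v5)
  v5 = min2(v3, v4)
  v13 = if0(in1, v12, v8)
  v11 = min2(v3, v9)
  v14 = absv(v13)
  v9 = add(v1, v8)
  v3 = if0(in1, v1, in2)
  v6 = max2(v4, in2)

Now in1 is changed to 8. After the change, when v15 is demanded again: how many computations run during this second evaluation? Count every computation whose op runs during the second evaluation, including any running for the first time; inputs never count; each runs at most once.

First demand of the output computes:
  v1 = add(-1, -2) = -3
  v8 = max2(-1, -3) = -1
  v13 = if0(in1=-1 -> else branch v8) = -1
  v14 = absv(-1) = 1
  v15 = if0(v14=1 -> else branch v14) = 1

After the edit, cleaning proceeds:
  v1: a read changed (in1 -1->8) — executes, giving 6.
  v8: a read changed (in1 -1->8; v1 -3->6) — executes, giving 8.
  v13: a read changed (in1 -1->8; v8 -1->8) — executes, giving 8.
  v14: a read changed (v13 -1->8) — executes, giving 8.
  v15: a read changed (v14 1->8; v14 1->8) — executes, giving 8.

5 computations run: v1, v8, v13, v14, v15.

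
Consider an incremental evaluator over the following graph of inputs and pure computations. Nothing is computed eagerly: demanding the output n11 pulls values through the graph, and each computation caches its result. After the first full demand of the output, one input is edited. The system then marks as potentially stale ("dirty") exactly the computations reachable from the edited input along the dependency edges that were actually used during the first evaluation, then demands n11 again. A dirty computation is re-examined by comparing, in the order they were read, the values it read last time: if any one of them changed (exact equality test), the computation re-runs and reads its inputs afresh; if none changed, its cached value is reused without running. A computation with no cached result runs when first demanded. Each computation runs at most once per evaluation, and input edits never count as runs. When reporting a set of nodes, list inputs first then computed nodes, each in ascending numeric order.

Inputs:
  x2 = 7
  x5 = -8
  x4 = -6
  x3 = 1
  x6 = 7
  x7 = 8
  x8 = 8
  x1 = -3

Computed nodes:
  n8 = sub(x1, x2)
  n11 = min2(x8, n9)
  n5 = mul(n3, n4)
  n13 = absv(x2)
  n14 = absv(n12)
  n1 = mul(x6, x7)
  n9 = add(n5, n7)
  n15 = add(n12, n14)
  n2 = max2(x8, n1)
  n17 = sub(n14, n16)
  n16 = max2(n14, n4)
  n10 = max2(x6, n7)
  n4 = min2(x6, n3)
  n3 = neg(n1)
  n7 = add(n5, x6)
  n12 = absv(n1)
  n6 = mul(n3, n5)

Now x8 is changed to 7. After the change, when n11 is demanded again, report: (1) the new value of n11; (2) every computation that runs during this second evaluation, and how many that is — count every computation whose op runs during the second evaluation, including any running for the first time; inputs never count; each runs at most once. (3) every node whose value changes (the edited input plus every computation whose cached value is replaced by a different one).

Initial pass — values computed on the first demand:
  n1 = mul(7, 8) = 56
  n3 = neg(56) = -56
  n4 = min2(7, -56) = -56
  n5 = mul(-56, -56) = 3136
  n7 = add(3136, 7) = 3143
  n9 = add(3136, 3143) = 6279
  n11 = min2(8, 6279) = 8

Second demand — change propagation:
  n11: re-runs because x8 8->7; new result 7.

n11 now evaluates to 7.
Run set: n11 (1 run).
Changed values: x8, n11.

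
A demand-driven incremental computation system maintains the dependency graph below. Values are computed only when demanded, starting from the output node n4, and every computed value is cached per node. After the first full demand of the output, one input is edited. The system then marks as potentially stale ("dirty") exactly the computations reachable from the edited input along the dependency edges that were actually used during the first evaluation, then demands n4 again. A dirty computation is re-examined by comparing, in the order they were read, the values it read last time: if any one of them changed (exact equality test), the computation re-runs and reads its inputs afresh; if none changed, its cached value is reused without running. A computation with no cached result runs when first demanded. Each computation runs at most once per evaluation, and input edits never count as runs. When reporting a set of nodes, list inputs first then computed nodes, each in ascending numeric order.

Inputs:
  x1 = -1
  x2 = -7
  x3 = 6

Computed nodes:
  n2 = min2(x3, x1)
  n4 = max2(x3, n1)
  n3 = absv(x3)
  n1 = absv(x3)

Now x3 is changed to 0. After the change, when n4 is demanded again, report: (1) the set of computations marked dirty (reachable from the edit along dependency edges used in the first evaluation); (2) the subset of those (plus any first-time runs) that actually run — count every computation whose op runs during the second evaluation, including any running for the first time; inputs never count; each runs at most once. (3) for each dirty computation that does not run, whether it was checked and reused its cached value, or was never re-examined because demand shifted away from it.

Marked dirty: n1, n4.
Computations that run: n1, n4 — 2 in total.
Every dirty computation ran.

First evaluation (everything demanded from the output):
  n1 = absv(6) = 6
  n4 = max2(6, 6) = 6

Propagation after the edit:
  n1: runs — x3 6->0; result 0.
  n4: runs — x3 6->0; n1 6->0; result 0.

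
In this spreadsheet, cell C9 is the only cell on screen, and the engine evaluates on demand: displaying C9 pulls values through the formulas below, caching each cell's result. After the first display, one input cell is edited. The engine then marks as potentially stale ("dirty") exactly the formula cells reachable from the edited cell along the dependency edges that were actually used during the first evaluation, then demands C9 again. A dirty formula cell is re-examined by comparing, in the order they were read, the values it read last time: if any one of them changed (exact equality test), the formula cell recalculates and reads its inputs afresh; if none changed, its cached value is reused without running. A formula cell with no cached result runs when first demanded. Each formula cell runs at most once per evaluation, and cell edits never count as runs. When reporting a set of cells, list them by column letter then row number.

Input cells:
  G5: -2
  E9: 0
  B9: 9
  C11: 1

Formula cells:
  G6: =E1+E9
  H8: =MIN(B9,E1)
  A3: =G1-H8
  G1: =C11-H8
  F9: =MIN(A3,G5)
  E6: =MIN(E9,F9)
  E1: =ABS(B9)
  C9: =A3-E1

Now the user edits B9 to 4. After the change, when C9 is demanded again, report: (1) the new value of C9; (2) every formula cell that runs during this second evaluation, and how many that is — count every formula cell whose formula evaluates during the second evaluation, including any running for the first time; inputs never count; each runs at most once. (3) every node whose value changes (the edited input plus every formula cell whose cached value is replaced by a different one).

C9 now evaluates to -11.
Run set: A3, C9, E1, G1, H8 (5 run).
Changed values: A3, B9, C9, E1, G1, H8.

Initial pass — values computed on the first demand:
  E1 = ABS(9) = 9
  H8 = MIN(9, 9) = 9
  G1 = 1 - 9 = -8
  A3 = -8 - 9 = -17
  C9 = -17 - 9 = -26

Second demand — change propagation:
  E1: re-runs because B9 9->4; new result 4.
  H8: re-runs because B9 9->4; E1 9->4; new result 4.
  G1: re-runs because H8 9->4; new result -3.
  A3: re-runs because G1 -8->-3; H8 9->4; new result -7.
  C9: re-runs because A3 -17->-7; E1 9->4; new result -11.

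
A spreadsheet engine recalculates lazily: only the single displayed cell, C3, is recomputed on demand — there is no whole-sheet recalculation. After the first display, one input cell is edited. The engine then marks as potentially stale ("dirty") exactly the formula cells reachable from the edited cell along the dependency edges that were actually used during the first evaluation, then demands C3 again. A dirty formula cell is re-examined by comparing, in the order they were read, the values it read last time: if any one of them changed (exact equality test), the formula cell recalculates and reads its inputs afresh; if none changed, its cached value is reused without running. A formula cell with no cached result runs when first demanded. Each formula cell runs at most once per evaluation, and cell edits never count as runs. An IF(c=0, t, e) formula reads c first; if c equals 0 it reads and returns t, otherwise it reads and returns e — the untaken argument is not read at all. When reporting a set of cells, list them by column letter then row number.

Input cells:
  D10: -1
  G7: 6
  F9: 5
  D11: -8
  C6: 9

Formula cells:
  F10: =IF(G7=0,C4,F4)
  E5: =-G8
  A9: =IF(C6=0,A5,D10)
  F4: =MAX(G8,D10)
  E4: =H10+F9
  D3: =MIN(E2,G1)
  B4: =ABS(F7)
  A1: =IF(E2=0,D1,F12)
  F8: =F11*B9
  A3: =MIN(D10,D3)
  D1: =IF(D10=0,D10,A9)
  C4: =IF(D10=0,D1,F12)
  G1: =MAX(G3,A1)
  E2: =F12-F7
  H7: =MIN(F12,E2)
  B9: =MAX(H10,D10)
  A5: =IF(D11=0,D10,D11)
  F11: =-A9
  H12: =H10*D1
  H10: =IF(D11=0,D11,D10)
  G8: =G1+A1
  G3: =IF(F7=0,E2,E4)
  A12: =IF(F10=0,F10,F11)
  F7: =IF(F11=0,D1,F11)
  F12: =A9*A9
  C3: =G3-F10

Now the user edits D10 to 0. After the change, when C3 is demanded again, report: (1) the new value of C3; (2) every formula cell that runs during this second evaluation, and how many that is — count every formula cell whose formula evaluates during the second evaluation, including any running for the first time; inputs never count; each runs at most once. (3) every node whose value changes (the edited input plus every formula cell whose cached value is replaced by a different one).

New value of C3: 0.
Formula cells that run: A1, A9, C3, D1, E2, F4, F7, F10, F11, F12, G1, G3, G8 — 13 in total.
Values that change: A1, A9, C3, D1, D10, F4, F7, F10, F11, F12, G1, G3, G8.
Key observation: a condition flipped, so demand moved to the other branch — E4, H10 are never re-examined.

First evaluation (everything demanded from the output):
  A9 = IF(C6=0: C6=9 -> else branch D10) = -1
  D1 = IF(D10=0: D10=-1 -> else branch A9) = -1
  F11 = -(-1) = 1
  F7 = IF(F11=0: F11=1 -> else branch F11) = 1
  F12 = -1 * -1 = 1
  E2 = 1 - 1 = 0
  A1 = IF(E2=0: E2=0 -> then branch D1) = -1
  H10 = IF(D11=0: D11=-8 -> else branch D10) = -1
  E4 = -1 + 5 = 4
  G3 = IF(F7=0: F7=1 -> else branch E4) = 4
  G1 = MAX(4, -1) = 4
  G8 = 4 + -1 = 3
  F4 = MAX(3, -1) = 3
  F10 = IF(G7=0: G7=6 -> else branch F4) = 3
  C3 = 4 - 3 = 1

Propagation after the edit:
  A9: runs — D10 -1->0; result 0.
  D1: runs — D10 -1->0; A9 -1->0; result 0.
  F11: runs — A9 -1->0; result 0.
  F7: runs — F11 1->0; F11 1->0; result 0.
  F12: runs — A9 -1->0; A9 -1->0; result 0.
  E2: runs — F12 1->0; F7 1->0; result 0 (same value as before).
  A1: runs — D1 -1->0; result 0.
  H10: marked dirty but never re-examined — demand shifted away from it.
  E4: marked dirty but never re-examined — demand shifted away from it.
  G3: runs — F7 1->0; result 0.
  G1: runs — G3 4->0; A1 -1->0; result 0.
  G8: runs — G1 4->0; A1 -1->0; result 0.
  F4: runs — G8 3->0; D10 -1->0; result 0.
  F10: runs — F4 3->0; result 0.
  C3: runs — G3 4->0; F10 3->0; result 0.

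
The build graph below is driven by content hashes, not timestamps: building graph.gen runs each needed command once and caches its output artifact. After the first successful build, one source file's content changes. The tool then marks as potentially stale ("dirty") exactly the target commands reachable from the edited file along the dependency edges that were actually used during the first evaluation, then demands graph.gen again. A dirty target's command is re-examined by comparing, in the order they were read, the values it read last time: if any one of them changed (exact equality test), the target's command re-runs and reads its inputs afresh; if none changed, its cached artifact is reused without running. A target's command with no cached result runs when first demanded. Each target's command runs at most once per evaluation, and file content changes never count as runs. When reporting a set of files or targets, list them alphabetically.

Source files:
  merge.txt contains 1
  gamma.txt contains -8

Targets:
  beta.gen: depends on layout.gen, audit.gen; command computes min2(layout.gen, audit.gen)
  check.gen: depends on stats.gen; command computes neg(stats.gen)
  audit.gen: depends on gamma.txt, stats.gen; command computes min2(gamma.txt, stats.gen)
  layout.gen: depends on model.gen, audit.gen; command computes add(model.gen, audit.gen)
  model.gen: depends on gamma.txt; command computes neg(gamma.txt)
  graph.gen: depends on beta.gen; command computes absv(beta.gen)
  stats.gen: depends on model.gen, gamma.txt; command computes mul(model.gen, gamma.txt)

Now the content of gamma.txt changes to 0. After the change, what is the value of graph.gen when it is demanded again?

graph.gen now evaluates to 0.

Initial pass — values computed on the first demand:
  model.gen = neg(-8) = 8
  stats.gen = mul(8, -8) = -64
  audit.gen = min2(-8, -64) = -64
  layout.gen = add(8, -64) = -56
  beta.gen = min2(-56, -64) = -64
  graph.gen = absv(-64) = 64

Second demand — change propagation:
  model.gen: re-runs because gamma.txt -8->0; new result 0.
  stats.gen: re-runs because model.gen 8->0; gamma.txt -8->0; new result 0.
  audit.gen: re-runs because gamma.txt -8->0; stats.gen -64->0; new result 0.
  layout.gen: re-runs because model.gen 8->0; audit.gen -64->0; new result 0.
  beta.gen: re-runs because layout.gen -56->0; audit.gen -64->0; new result 0.
  graph.gen: re-runs because beta.gen -64->0; new result 0.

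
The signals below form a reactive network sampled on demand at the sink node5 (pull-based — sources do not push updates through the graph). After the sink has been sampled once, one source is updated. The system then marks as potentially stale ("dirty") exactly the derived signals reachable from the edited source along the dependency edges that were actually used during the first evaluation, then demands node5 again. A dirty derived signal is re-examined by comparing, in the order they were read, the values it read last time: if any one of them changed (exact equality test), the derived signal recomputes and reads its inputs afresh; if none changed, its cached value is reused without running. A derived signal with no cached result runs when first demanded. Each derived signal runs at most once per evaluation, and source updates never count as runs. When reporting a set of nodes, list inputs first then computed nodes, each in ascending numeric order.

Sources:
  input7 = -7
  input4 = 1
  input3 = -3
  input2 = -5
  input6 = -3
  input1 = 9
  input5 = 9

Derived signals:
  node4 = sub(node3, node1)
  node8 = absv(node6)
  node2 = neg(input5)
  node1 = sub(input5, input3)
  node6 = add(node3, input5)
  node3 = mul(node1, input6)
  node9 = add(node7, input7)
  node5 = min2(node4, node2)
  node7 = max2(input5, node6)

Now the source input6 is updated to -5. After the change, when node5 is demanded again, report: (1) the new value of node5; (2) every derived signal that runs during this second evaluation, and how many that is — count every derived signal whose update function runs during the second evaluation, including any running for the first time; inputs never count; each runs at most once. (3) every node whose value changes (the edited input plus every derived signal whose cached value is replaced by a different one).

node5 now evaluates to -72.
Run set: node3, node4, node5 (3 run).
Changed values: input6, node3, node4, node5.

Initial pass — values computed on the first demand:
  node1 = sub(9, -3) = 12
  node2 = neg(9) = -9
  node3 = mul(12, -3) = -36
  node4 = sub(-36, 12) = -48
  node5 = min2(-48, -9) = -48

Second demand — change propagation:
  node3: re-runs because input6 -3->-5; new result -60.
  node4: re-runs because node3 -36->-60; new result -72.
  node5: re-runs because node4 -48->-72; new result -72.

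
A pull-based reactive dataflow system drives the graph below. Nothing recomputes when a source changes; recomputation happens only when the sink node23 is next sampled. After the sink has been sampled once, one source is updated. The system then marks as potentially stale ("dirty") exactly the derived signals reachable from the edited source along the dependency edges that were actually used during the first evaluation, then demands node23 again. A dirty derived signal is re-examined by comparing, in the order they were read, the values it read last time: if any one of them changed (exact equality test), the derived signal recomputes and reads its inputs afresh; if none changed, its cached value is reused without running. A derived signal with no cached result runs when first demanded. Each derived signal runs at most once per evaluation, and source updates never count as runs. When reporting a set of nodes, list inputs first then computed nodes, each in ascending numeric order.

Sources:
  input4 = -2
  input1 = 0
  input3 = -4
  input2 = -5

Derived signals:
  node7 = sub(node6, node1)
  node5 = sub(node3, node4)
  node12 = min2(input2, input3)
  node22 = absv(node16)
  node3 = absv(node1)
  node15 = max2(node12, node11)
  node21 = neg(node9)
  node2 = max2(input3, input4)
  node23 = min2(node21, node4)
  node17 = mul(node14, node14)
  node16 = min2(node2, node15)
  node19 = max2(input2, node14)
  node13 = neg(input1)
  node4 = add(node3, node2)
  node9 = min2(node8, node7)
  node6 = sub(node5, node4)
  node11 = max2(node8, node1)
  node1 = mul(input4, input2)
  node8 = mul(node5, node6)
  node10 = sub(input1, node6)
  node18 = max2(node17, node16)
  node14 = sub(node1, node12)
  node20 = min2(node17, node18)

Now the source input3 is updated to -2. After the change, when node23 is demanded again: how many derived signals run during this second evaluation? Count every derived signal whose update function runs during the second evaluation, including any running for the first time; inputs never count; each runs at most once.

First evaluation (everything demanded from the output):
  node1 = mul(-2, -5) = 10
  node2 = max2(-4, -2) = -2
  node3 = absv(10) = 10
  node4 = add(10, -2) = 8
  node5 = sub(10, 8) = 2
  node6 = sub(2, 8) = -6
  node7 = sub(-6, 10) = -16
  node8 = mul(2, -6) = -12
  node9 = min2(-12, -16) = -16
  node21 = neg(-16) = 16
  node23 = min2(16, 8) = 8

Propagation after the edit:
  node2: runs — input3 -4->-2; result -2 (same value as before).
  node4: checked — values it read are unchanged (node3 unchanged, node2 unchanged); reused cached 8 without running.
  node5: checked — values it read are unchanged (node3 unchanged, node4 unchanged); reused cached 2 without running.
  node6: checked — values it read are unchanged (node5 unchanged, node4 unchanged); reused cached -6 without running.
  node7: checked — values it read are unchanged (node6 unchanged, node1 unchanged); reused cached -16 without running.
  node8: checked — values it read are unchanged (node5 unchanged, node6 unchanged); reused cached -12 without running.
  node9: checked — values it read are unchanged (node8 unchanged, node7 unchanged); reused cached -16 without running.
  node21: checked — values it read are unchanged (node9 unchanged); reused cached 16 without running.
  node23: checked — values it read are unchanged (node21 unchanged, node4 unchanged); reused cached 8 without running.

Key observation: the change is absorbed at node2 — it re-runs but produces the same value, and the output's value is unchanged.

Derived signals that run: node2 — 1 in total.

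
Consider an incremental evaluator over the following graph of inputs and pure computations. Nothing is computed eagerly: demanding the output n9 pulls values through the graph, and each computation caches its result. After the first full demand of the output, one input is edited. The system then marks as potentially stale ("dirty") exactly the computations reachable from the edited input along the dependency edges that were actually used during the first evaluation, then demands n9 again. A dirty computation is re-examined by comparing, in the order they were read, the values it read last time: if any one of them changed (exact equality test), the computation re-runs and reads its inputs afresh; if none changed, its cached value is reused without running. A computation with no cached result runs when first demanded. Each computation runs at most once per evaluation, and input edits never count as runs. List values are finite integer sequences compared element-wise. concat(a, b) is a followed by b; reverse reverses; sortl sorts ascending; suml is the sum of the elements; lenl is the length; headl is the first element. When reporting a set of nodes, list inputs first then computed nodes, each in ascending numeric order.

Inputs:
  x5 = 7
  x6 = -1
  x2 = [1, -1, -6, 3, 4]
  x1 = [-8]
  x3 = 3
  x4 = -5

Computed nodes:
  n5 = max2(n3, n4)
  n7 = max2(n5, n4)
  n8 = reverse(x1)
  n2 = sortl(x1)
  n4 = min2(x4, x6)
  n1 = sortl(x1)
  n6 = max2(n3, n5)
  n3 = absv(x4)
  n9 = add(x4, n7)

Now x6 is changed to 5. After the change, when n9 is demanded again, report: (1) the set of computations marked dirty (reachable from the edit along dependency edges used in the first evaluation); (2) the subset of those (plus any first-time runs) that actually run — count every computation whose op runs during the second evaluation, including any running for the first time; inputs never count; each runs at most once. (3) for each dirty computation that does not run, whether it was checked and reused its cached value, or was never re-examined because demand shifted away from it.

Initial pass — values computed on the first demand:
  n3 = absv(-5) = 5
  n4 = min2(-5, -1) = -5
  n5 = max2(5, -5) = 5
  n7 = max2(5, -5) = 5
  n9 = add(-5, 5) = 0

Second demand — change propagation:
  n4: re-runs because x6 -1->5; new result -5 (unchanged).
  n5: re-examined; everything it read last time is the same (n3 unchanged, n4 unchanged) — cache 5 kept, no run.
  n7: re-examined; everything it read last time is the same (n5 unchanged, n4 unchanged) — cache 5 kept, no run.
  n9: re-examined; everything it read last time is the same (x4 unchanged, n7 unchanged) — cache 0 kept, no run.

The important point: n4 recomputes to an identical value, and the output ends up unchanged.

Dirty set: n4, n5, n7, n9.
Run set: n4 (1 run).
Re-examined without running (cache reused): n5, n7, n9.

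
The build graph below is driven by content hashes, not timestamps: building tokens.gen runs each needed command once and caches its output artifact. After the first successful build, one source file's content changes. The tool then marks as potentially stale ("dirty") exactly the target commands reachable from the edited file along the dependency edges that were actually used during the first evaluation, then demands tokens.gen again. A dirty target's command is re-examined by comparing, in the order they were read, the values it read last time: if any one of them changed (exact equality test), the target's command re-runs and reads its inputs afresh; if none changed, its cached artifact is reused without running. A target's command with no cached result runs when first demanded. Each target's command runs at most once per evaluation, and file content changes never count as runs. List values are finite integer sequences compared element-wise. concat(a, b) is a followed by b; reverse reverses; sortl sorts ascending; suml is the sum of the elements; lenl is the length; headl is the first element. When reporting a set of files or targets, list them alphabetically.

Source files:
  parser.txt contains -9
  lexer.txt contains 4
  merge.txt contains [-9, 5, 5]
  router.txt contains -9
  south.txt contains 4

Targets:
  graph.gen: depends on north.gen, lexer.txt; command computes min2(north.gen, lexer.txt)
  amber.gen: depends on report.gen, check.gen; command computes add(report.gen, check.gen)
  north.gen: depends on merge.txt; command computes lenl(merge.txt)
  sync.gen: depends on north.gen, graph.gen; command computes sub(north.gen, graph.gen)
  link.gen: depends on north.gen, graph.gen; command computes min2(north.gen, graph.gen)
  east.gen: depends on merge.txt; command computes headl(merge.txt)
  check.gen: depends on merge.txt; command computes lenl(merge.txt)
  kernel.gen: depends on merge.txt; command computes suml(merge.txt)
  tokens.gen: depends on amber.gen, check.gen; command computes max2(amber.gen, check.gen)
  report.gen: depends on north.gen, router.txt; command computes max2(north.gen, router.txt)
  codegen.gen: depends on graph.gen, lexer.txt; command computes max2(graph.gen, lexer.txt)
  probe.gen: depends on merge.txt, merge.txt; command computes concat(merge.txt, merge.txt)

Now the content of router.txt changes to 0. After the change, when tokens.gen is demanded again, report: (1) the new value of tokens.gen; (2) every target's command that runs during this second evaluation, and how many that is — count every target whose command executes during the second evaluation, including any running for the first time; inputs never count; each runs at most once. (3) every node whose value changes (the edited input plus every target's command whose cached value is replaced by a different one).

tokens.gen now evaluates to 6.
Run set: report.gen (1 run).
Changed values: router.txt.
The important point: report.gen recomputes to an identical value, and the output ends up unchanged.

Initial pass — values computed on the first demand:
  check.gen = lenl([-9, 5, 5]) = 3
  north.gen = lenl([-9, 5, 5]) = 3
  report.gen = max2(3, -9) = 3
  amber.gen = add(3, 3) = 6
  tokens.gen = max2(6, 3) = 6

Second demand — change propagation:
  report.gen: re-runs because router.txt -9->0; new result 3 (unchanged).
  amber.gen: re-examined; everything it read last time is the same (report.gen unchanged, check.gen unchanged) — cache 6 kept, no run.
  tokens.gen: re-examined; everything it read last time is the same (amber.gen unchanged, check.gen unchanged) — cache 6 kept, no run.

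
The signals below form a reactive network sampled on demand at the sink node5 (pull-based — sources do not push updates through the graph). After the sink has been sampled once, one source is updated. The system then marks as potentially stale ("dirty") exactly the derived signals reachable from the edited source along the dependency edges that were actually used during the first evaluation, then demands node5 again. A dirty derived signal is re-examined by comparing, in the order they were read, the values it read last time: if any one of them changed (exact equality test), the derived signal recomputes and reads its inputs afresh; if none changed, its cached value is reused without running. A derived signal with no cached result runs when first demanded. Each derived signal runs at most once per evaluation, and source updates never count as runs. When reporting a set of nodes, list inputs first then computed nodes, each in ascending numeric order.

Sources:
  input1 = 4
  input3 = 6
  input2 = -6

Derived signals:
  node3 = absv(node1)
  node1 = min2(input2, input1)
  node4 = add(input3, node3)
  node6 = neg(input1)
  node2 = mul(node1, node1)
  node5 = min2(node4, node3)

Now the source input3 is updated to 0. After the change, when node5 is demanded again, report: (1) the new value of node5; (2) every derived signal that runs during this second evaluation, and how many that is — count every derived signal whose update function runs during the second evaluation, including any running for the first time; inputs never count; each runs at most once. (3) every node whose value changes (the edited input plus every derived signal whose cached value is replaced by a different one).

Initial pass — values computed on the first demand:
  node1 = min2(-6, 4) = -6
  node3 = absv(-6) = 6
  node4 = add(6, 6) = 12
  node5 = min2(12, 6) = 6

Second demand — change propagation:
  node4: re-runs because input3 6->0; new result 6.
  node5: re-runs because node4 12->6; new result 6 (unchanged).

node5 now evaluates to 6.
Run set: node4, node5 (2 run).
Changed values: input3, node4.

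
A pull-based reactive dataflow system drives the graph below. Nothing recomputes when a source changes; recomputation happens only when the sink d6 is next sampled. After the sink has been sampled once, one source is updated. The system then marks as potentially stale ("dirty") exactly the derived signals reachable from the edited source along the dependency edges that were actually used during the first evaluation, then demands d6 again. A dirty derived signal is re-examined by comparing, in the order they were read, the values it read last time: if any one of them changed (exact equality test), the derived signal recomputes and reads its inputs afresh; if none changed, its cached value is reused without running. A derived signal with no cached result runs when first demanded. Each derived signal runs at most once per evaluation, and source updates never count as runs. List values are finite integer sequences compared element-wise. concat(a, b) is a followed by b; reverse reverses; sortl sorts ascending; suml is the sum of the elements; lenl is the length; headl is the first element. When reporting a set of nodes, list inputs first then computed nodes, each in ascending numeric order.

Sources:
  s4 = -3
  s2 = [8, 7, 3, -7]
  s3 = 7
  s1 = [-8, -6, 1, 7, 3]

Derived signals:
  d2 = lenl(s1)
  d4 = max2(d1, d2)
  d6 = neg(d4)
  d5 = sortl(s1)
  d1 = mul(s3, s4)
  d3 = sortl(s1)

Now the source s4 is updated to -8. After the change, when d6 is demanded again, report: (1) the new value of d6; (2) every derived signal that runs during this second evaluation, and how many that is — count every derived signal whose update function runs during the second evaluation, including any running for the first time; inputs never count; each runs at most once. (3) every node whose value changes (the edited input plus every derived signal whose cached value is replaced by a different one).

New value of d6: -5.
Derived signals that run: d1, d4 — 2 in total.
Values that change: s4, d1.
Key observation: the change is absorbed at d4 — it re-runs but produces the same value, and the output's value is unchanged.

First evaluation (everything demanded from the output):
  d1 = mul(7, -3) = -21
  d2 = lenl([-8, -6, 1, 7, 3]) = 5
  d4 = max2(-21, 5) = 5
  d6 = neg(5) = -5

Propagation after the edit:
  d1: runs — s4 -3->-8; result -56.
  d4: runs — d1 -21->-56; result 5 (same value as before).
  d6: checked — values it read are unchanged (d4 unchanged); reused cached -5 without running.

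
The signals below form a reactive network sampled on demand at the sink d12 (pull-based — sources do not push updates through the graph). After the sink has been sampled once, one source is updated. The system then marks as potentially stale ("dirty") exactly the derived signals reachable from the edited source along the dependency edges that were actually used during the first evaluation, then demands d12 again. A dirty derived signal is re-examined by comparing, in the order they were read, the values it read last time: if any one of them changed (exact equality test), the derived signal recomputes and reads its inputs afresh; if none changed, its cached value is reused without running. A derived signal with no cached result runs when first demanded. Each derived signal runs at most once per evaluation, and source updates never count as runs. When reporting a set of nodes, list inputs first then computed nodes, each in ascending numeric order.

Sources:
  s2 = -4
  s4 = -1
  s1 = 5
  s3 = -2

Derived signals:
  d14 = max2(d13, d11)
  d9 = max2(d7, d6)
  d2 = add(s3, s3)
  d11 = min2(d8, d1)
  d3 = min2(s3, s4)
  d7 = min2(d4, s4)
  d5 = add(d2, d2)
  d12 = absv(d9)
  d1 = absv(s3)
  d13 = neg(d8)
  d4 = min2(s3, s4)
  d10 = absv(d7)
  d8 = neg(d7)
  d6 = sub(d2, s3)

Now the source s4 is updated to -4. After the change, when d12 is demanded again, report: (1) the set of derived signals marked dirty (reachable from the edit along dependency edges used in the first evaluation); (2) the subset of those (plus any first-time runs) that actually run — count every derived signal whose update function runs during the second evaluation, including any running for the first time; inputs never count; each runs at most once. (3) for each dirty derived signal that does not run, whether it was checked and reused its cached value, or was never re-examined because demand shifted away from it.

Initial pass — values computed on the first demand:
  d2 = add(-2, -2) = -4
  d4 = min2(-2, -1) = -2
  d6 = sub(-4, -2) = -2
  d7 = min2(-2, -1) = -2
  d9 = max2(-2, -2) = -2
  d12 = absv(-2) = 2

Second demand — change propagation:
  d4: re-runs because s4 -1->-4; new result -4.
  d7: re-runs because d4 -2->-4; s4 -1->-4; new result -4.
  d9: re-runs because d7 -2->-4; new result -2 (unchanged).
  d12: re-examined; everything it read last time is the same (d9 unchanged) — cache 2 kept, no run.

The important point: d9 recomputes to an identical value, and the output ends up unchanged.

Dirty set: d4, d7, d9, d12.
Run set: d4, d7, d9 (3 run).
Re-examined without running (cache reused): d12.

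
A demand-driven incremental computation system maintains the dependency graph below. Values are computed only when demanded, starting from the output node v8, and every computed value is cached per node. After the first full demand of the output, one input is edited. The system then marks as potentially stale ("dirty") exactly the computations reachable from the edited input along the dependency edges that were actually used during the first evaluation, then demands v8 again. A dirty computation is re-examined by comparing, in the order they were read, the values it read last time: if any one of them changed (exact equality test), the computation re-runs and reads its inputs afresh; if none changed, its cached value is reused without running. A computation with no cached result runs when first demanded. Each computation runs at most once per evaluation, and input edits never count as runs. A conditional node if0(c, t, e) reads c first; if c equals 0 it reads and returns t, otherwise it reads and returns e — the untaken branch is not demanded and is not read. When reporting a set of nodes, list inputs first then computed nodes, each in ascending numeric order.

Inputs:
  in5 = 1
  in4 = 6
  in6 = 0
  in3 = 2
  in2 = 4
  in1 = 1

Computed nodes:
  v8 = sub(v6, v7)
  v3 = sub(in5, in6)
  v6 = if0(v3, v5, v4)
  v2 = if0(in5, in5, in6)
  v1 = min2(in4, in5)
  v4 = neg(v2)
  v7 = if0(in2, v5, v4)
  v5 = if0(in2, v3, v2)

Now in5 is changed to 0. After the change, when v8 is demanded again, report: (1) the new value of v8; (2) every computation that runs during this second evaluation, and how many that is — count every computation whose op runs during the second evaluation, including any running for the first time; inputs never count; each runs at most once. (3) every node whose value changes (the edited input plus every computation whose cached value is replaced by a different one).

New value of v8: 0.
Computations that run: v2, v3, v5, v6 — 4 in total.
Values that change: in5, v3.
Key observation: a condition flipped, so demand reaches new nodes — v5 runs for the first time.

First evaluation (everything demanded from the output):
  v2 = if0(in5=1 -> else branch in6) = 0
  v3 = sub(1, 0) = 1
  v4 = neg(0) = 0
  v6 = if0(v3=1 -> else branch v4) = 0
  v7 = if0(in2=4 -> else branch v4) = 0
  v8 = sub(0, 0) = 0

Propagation after the edit:
  v2: runs — in5 1->0; result 0 (same value as before).
  v3: runs — in5 1->0; result 0.
  v4: checked — values it read are unchanged (v2 unchanged); reused cached 0 without running.
  v5: demanded for the first time — runs, produces 0.
  v6: runs — v3 1->0; result 0 (same value as before).
  v7: checked — values it read are unchanged (in2 unchanged, v4 unchanged); reused cached 0 without running.
  v8: checked — values it read are unchanged (v6 unchanged, v7 unchanged); reused cached 0 without running.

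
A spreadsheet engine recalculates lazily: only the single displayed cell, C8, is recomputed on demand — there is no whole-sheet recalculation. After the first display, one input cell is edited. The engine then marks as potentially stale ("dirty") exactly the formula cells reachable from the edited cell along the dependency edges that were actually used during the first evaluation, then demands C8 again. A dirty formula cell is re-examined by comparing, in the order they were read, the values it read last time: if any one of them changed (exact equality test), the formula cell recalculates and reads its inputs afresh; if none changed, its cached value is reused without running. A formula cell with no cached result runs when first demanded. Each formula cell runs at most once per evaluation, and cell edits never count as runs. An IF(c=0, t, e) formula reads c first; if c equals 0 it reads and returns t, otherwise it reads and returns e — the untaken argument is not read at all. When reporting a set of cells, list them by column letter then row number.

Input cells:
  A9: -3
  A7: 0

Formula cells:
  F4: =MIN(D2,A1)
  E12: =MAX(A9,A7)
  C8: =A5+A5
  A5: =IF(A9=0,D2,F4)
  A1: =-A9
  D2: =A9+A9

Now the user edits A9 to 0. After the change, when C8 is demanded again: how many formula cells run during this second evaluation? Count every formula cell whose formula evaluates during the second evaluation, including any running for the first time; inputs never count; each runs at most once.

First evaluation (everything demanded from the output):
  A1 = -(-3) = 3
  D2 = -3 + -3 = -6
  F4 = MIN(-6, 3) = -6
  A5 = IF(A9=0: A9=-3 -> else branch F4) = -6
  C8 = -6 + -6 = -12

Propagation after the edit:
  A1: marked dirty but never re-examined — demand shifted away from it.
  D2: runs — A9 -3->0; A9 -3->0; result 0.
  F4: marked dirty but never re-examined — demand shifted away from it.
  A5: runs — A9 -3->0; result 0.
  C8: runs — A5 -6->0; A5 -6->0; result 0.

Key observation: a condition flipped, so demand moved to the other branch — A1, F4 are never re-examined.

Formula cells that run: A5, C8, D2 — 3 in total.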